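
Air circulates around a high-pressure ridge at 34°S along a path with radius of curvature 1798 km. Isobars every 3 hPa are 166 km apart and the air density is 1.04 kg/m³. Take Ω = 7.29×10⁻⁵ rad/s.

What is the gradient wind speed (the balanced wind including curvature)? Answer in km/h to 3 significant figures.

Coriolis parameter at 34°S:
f = 2Ω sin φ = 2 × 7.29×10⁻⁵ × sin 34° = 8.15×10⁻⁵ s⁻¹
Pressure gradient: |∂P/∂n| = 300 Pa / 166000 m = 1.81×10⁻³ Pa/m
Geostrophic speed: V_g = |∂P/∂n|/(fρ) = 1.81×10⁻³/(8.15×10⁻⁵ × 1.04) = 21.3 m/s
Around a high, pressure-gradient force acts outward with centrifugal, so Coriolis balances both:
fV = (1/ρ)|∂P/∂n| + V²/R  →  V² − fR·V + fR·V_g = 0
With fR = 8.15×10⁻⁵ × 1798×10³ m = 147 m/s:
V = [fR − √((fR)² − 4 fR V_g)]/2 = [147 − √(147² − 4×147×21.3)]/2 = 25.9 m/s
Supergeostrophic (V > V_g = 21.3 m/s), as expected around a high.
Converting: 25.9 m/s × 3.6 = 93.2 km/h

93.2 km/h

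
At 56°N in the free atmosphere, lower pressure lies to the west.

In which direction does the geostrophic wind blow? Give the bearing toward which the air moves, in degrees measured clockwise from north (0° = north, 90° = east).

The pressure-gradient force points toward the west (bearing 270°).
Geostrophic balance: in the Northern Hemisphere the Coriolis force deflects motion to the right, so the geostrophic wind blows 90° to the right of the pressure-gradient force (low pressure on the left).
Rotating 270° by 90° clockwise gives 000° — the wind blows toward the north.

000°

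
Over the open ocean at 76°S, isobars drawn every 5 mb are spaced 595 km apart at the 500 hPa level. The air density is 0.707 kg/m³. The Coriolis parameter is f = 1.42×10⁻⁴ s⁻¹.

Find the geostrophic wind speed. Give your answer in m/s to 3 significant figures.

8.37 m/s

Pressure gradient: |∂P/∂n| = 500 Pa / 595000 m = 8.40×10⁻⁴ Pa/m
Geostrophic balance (pressure-gradient force = Coriolis force):
V_g = (1/(fρ)) |∂P/∂n| = 8.40×10⁻⁴ / (1.42×10⁻⁴ × 0.707) = 8.37 m/s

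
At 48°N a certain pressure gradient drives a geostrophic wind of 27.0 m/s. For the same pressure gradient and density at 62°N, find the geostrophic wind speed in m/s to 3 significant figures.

22.7 m/s

With the same pressure gradient and density, V_g ∝ 1/f ∝ 1/sin φ.
V₂ = V₁ · sin φ₁ / sin φ₂ = 27.0 × sin 48° / sin 62°
V₂ = 27.0 × 0.7431/0.8829 = 22.7 m/s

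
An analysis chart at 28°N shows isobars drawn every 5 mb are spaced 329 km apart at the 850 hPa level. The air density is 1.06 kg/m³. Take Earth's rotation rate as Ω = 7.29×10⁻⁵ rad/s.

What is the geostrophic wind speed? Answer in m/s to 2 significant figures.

21 m/s

Coriolis parameter at 28°N:
f = 2Ω sin φ = 2 × 7.29×10⁻⁵ × sin 28° = 6.84×10⁻⁵ s⁻¹
Pressure gradient: |∂P/∂n| = 500 Pa / 329000 m = 1.52×10⁻³ Pa/m
Geostrophic balance (pressure-gradient force = Coriolis force):
V_g = (1/(fρ)) |∂P/∂n| = 1.52×10⁻³ / (6.84×10⁻⁵ × 1.06) = 20.9 m/s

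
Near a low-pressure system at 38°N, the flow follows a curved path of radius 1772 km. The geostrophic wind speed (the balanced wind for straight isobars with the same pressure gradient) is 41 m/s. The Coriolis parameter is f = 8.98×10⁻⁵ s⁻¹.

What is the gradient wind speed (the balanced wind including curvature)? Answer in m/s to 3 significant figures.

Around a low, centrifugal force acts outward with Coriolis, so pressure-gradient force balances both:
(1/ρ)|∂P/∂n| = fV + V²/R  →  V² + fR·V − fR·V_g = 0
With fR = 8.98×10⁻⁵ × 1772×10³ m = 159 m/s:
V = [−fR + √((fR)² + 4 fR V_g)]/2 = [−159 + √(159² + 4×159×41)]/2 = 33.8 m/s
Subgeostrophic (V < V_g = 41 m/s), as expected around a low.

33.8 m/s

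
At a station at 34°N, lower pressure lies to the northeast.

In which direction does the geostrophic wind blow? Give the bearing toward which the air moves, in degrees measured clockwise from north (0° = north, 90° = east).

The pressure-gradient force points toward the northeast (bearing 045°).
Geostrophic balance: in the Northern Hemisphere the Coriolis force deflects motion to the right, so the geostrophic wind blows 90° to the right of the pressure-gradient force (low pressure on the left).
Rotating 045° by 90° clockwise gives 135° — the wind blows toward the southeast.

135°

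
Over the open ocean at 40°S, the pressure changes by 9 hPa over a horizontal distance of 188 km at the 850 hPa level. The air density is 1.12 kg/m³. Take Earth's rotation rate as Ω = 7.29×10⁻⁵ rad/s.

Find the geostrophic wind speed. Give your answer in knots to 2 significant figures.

Coriolis parameter at 40°S:
f = 2Ω sin φ = 2 × 7.29×10⁻⁵ × sin 40° = 9.37×10⁻⁵ s⁻¹
Pressure gradient: |∂P/∂n| = 900 Pa / 188000 m = 4.79×10⁻³ Pa/m
Geostrophic balance (pressure-gradient force = Coriolis force):
V_g = (1/(fρ)) |∂P/∂n| = 4.79×10⁻³ / (9.37×10⁻⁵ × 1.12) = 45.6 m/s
Converting: 45.6 m/s × 1.944 = 89 knots

89 knots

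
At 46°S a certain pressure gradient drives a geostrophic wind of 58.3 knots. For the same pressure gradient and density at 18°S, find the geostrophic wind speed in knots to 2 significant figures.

140 knots

With the same pressure gradient and density, V_g ∝ 1/f ∝ 1/sin φ.
V₂ = V₁ · sin φ₁ / sin φ₂ = 58.3 × sin 46° / sin 18°
V₂ = 58.3 × 0.7193/0.3090 = 140 knots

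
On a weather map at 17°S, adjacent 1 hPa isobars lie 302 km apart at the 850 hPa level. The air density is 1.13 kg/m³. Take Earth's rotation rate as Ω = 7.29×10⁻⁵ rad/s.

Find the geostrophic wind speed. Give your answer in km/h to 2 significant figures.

25 km/h

Coriolis parameter at 17°S:
f = 2Ω sin φ = 2 × 7.29×10⁻⁵ × sin 17° = 4.26×10⁻⁵ s⁻¹
Pressure gradient: |∂P/∂n| = 100 Pa / 302000 m = 3.31×10⁻⁴ Pa/m
Geostrophic balance (pressure-gradient force = Coriolis force):
V_g = (1/(fρ)) |∂P/∂n| = 3.31×10⁻⁴ / (4.26×10⁻⁵ × 1.13) = 6.87 m/s
Converting: 6.87 m/s × 3.6 = 25 km/h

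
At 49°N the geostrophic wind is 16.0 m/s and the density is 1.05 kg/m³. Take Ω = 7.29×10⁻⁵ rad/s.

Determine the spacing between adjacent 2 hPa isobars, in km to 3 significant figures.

Coriolis parameter at 49°N:
f = 2Ω sin φ = 2 × 7.29×10⁻⁵ × sin 49° = 1.10×10⁻⁴ s⁻¹
Geostrophic balance rearranged: |∂P/∂n| = f ρ V_g
|∂P/∂n| = 1.10×10⁻⁴ × 1.05 × 16.0 = 1.85×10⁻³ Pa/m
Isobar spacing: Δn = ΔP/|∂P/∂n| = 200 Pa / 1.85×10⁻³ Pa/m = 108189 m ≈ 108 km

108 km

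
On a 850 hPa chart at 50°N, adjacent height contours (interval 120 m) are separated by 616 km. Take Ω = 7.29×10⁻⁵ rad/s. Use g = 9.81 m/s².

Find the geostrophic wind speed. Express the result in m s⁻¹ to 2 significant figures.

17 m s⁻¹

Coriolis parameter at 50°N:
f = 2Ω sin φ = 2 × 7.29×10⁻⁵ × sin 50° = 1.12×10⁻⁴ s⁻¹
Height gradient: |∂Z/∂n| = 120 m / 616000 m = 1.95×10⁻⁴
On a pressure surface, geostrophic balance gives V_g = (g/f)|∂Z/∂n|:
V_g = 9.81 × 1.95×10⁻⁴ / 1.12×10⁻⁴ = 17.1 m/s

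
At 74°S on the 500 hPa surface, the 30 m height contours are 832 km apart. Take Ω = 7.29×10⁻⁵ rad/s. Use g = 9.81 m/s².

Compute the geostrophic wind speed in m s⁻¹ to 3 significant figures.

2.52 m s⁻¹

Coriolis parameter at 74°S:
f = 2Ω sin φ = 2 × 7.29×10⁻⁵ × sin 74° = 1.40×10⁻⁴ s⁻¹
Height gradient: |∂Z/∂n| = 30 m / 832000 m = 3.61×10⁻⁵
On a pressure surface, geostrophic balance gives V_g = (g/f)|∂Z/∂n|:
V_g = 9.81 × 3.61×10⁻⁵ / 1.40×10⁻⁴ = 2.52 m/s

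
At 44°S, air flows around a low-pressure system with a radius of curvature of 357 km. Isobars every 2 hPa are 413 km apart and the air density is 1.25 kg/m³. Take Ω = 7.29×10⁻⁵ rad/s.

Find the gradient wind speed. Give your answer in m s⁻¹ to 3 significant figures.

3.49 m s⁻¹

Coriolis parameter at 44°S:
f = 2Ω sin φ = 2 × 7.29×10⁻⁵ × sin 44° = 1.01×10⁻⁴ s⁻¹
Pressure gradient: |∂P/∂n| = 200 Pa / 413000 m = 4.84×10⁻⁴ Pa/m
Geostrophic speed: V_g = |∂P/∂n|/(fρ) = 4.84×10⁻⁴/(1.01×10⁻⁴ × 1.25) = 3.83 m/s
Around a low, centrifugal force acts outward with Coriolis, so pressure-gradient force balances both:
(1/ρ)|∂P/∂n| = fV + V²/R  →  V² + fR·V − fR·V_g = 0
With fR = 1.01×10⁻⁴ × 357×10³ m = 36.2 m/s:
V = [−fR + √((fR)² + 4 fR V_g)]/2 = [−36.2 + √(36.2² + 4×36.2×3.83)]/2 = 3.49 m/s
Subgeostrophic (V < V_g = 3.83 m/s), as expected around a low.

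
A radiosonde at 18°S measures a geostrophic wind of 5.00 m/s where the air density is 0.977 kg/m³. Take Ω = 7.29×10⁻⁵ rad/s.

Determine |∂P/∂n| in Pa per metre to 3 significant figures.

2.20×10⁻⁴ Pa/m

Coriolis parameter at 18°S:
f = 2Ω sin φ = 2 × 7.29×10⁻⁵ × sin 18° = 4.51×10⁻⁵ s⁻¹
Geostrophic balance rearranged: |∂P/∂n| = f ρ V_g
|∂P/∂n| = 4.51×10⁻⁵ × 0.977 × 5.00 = 2.20×10⁻⁴ Pa/m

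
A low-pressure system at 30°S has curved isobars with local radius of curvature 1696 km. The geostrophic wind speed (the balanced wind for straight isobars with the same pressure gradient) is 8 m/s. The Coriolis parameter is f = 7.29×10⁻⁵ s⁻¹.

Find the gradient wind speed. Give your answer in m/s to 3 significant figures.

Around a low, centrifugal force acts outward with Coriolis, so pressure-gradient force balances both:
(1/ρ)|∂P/∂n| = fV + V²/R  →  V² + fR·V − fR·V_g = 0
With fR = 7.29×10⁻⁵ × 1696×10³ m = 124 m/s:
V = [−fR + √((fR)² + 4 fR V_g)]/2 = [−124 + √(124² + 4×124×8)]/2 = 7.54 m/s
Subgeostrophic (V < V_g = 8 m/s), as expected around a low.

7.54 m/s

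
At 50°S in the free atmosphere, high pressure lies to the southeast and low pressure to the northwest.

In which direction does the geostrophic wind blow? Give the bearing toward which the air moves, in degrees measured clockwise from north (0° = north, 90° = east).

The pressure-gradient force points toward the northwest (bearing 315°).
Geostrophic balance: in the Southern Hemisphere the Coriolis force deflects motion to the left, so the geostrophic wind blows 90° to the left of the pressure-gradient force (low pressure on the right).
Rotating 315° by 90° counterclockwise gives 225° — the wind blows toward the southwest.

225°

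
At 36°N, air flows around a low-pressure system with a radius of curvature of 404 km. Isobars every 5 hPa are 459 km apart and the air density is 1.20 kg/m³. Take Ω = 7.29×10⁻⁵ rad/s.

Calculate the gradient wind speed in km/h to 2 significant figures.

31 km/h

Coriolis parameter at 36°N:
f = 2Ω sin φ = 2 × 7.29×10⁻⁵ × sin 36° = 8.57×10⁻⁵ s⁻¹
Pressure gradient: |∂P/∂n| = 500 Pa / 459000 m = 1.09×10⁻³ Pa/m
Geostrophic speed: V_g = |∂P/∂n|/(fρ) = 1.09×10⁻³/(8.57×10⁻⁵ × 1.20) = 10.6 m/s
Around a low, centrifugal force acts outward with Coriolis, so pressure-gradient force balances both:
(1/ρ)|∂P/∂n| = fV + V²/R  →  V² + fR·V − fR·V_g = 0
With fR = 8.57×10⁻⁵ × 404×10³ m = 34.6 m/s:
V = [−fR + √((fR)² + 4 fR V_g)]/2 = [−34.6 + √(34.6² + 4×34.6×10.6)]/2 = 8.5 m/s
Subgeostrophic (V < V_g = 10.6 m/s), as expected around a low.
Converting: 8.5 m/s × 3.6 = 31 km/h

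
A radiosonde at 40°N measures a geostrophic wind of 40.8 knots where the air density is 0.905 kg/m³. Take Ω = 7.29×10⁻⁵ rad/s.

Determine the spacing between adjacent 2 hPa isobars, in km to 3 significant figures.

Coriolis parameter at 40°N:
f = 2Ω sin φ = 2 × 7.29×10⁻⁵ × sin 40° = 9.37×10⁻⁵ s⁻¹
Wind speed in SI: 40.8 knots = 21.0 m/s
Geostrophic balance rearranged: |∂P/∂n| = f ρ V_g
|∂P/∂n| = 9.37×10⁻⁵ × 0.905 × 21.0 = 1.78×10⁻³ Pa/m
Isobar spacing: Δn = ΔP/|∂P/∂n| = 200 Pa / 1.78×10⁻³ Pa/m = 112346 m ≈ 112 km

112 km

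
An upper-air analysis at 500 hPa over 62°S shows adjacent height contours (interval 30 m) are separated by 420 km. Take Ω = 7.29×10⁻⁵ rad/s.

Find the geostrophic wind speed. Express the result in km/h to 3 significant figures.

Coriolis parameter at 62°S:
f = 2Ω sin φ = 2 × 7.29×10⁻⁵ × sin 62° = 1.29×10⁻⁴ s⁻¹
Height gradient: |∂Z/∂n| = 30 m / 420000 m = 7.14×10⁻⁵
On a pressure surface, geostrophic balance gives V_g = (g/f)|∂Z/∂n|:
V_g = 9.81 × 7.14×10⁻⁵ / 1.29×10⁻⁴ = 5.44 m/s
Converting: 5.44 m/s × 3.6 = 19.6 km/h

19.6 km/h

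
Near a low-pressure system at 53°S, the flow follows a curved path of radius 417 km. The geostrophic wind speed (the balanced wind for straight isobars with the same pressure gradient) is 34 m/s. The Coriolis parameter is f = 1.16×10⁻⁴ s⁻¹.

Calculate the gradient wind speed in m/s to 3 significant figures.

23.0 m/s

Around a low, centrifugal force acts outward with Coriolis, so pressure-gradient force balances both:
(1/ρ)|∂P/∂n| = fV + V²/R  →  V² + fR·V − fR·V_g = 0
With fR = 1.16×10⁻⁴ × 417×10³ m = 48.4 m/s:
V = [−fR + √((fR)² + 4 fR V_g)]/2 = [−48.4 + √(48.4² + 4×48.4×34)]/2 = 23 m/s
Subgeostrophic (V < V_g = 34 m/s), as expected around a low.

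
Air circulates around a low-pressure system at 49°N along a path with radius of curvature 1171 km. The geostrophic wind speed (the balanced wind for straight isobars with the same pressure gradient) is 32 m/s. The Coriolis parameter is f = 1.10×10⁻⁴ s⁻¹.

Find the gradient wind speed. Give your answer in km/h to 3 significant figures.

95.5 km/h

Around a low, centrifugal force acts outward with Coriolis, so pressure-gradient force balances both:
(1/ρ)|∂P/∂n| = fV + V²/R  →  V² + fR·V − fR·V_g = 0
With fR = 1.10×10⁻⁴ × 1171×10³ m = 129 m/s:
V = [−fR + √((fR)² + 4 fR V_g)]/2 = [−129 + √(129² + 4×129×32)]/2 = 26.5 m/s
Subgeostrophic (V < V_g = 32 m/s), as expected around a low.
Converting: 26.5 m/s × 3.6 = 95.5 km/h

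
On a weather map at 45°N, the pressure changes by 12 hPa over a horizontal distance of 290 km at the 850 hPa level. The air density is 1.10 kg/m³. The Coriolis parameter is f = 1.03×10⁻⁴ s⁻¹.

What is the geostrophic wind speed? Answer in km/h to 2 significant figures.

Pressure gradient: |∂P/∂n| = 1200 Pa / 290000 m = 4.14×10⁻³ Pa/m
Geostrophic balance (pressure-gradient force = Coriolis force):
V_g = (1/(fρ)) |∂P/∂n| = 4.14×10⁻³ / (1.03×10⁻⁴ × 1.10) = 36.5 m/s
Converting: 36.5 m/s × 3.6 = 130 km/h

130 km/h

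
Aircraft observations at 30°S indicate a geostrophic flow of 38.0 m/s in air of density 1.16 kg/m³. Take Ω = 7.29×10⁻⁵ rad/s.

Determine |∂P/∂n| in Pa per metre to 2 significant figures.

Coriolis parameter at 30°S:
f = 2Ω sin φ = 2 × 7.29×10⁻⁵ × sin 30° = 7.29×10⁻⁵ s⁻¹
Geostrophic balance rearranged: |∂P/∂n| = f ρ V_g
|∂P/∂n| = 7.29×10⁻⁵ × 1.16 × 38.0 = 3.21×10⁻³ Pa/m

3.2×10⁻³ Pa/m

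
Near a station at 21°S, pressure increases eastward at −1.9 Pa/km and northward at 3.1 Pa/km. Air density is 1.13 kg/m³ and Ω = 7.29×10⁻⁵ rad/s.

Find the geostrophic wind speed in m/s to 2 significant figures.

62 m/s

Coriolis parameter at 21°S:
f = 2Ω sin φ = 2 × 7.29×10⁻⁵ × sin 21° = 5.23×10⁻⁵ s⁻¹
In the Southern Hemisphere f is negative: f = −5.23×10⁻⁵ s⁻¹.
Component geostrophic relations (x east, y north):
u_g = −(1/(fρ)) ∂P/∂y,  v_g = (1/(fρ)) ∂P/∂x
u_g = −(3.1×10⁻³)/(−5.23×10⁻⁵ × 1.13) = 52.5 m/s;  v_g = (−1.9×10⁻³)/(−5.23×10⁻⁵ × 1.13) = 32.2 m/s
|V_g| = √(u_g² + v_g²) = 61.6 m/s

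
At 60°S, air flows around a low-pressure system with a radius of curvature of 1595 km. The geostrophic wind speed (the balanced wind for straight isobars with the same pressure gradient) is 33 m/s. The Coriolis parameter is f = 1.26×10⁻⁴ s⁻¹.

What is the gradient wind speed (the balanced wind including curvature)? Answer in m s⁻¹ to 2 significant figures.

Around a low, centrifugal force acts outward with Coriolis, so pressure-gradient force balances both:
(1/ρ)|∂P/∂n| = fV + V²/R  →  V² + fR·V − fR·V_g = 0
With fR = 1.26×10⁻⁴ × 1595×10³ m = 201 m/s:
V = [−fR + √((fR)² + 4 fR V_g)]/2 = [−201 + √(201² + 4×201×33)]/2 = 28.9 m/s
Subgeostrophic (V < V_g = 33 m/s), as expected around a low.

29 m s⁻¹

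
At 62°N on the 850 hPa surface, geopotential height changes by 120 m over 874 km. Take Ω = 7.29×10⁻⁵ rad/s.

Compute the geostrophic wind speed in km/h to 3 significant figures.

Coriolis parameter at 62°N:
f = 2Ω sin φ = 2 × 7.29×10⁻⁵ × sin 62° = 1.29×10⁻⁴ s⁻¹
Height gradient: |∂Z/∂n| = 120 m / 874000 m = 1.37×10⁻⁴
On a pressure surface, geostrophic balance gives V_g = (g/f)|∂Z/∂n|:
V_g = 9.81 × 1.37×10⁻⁴ / 1.29×10⁻⁴ = 10.5 m/s
Converting: 10.5 m/s × 3.6 = 37.7 km/h

37.7 km/h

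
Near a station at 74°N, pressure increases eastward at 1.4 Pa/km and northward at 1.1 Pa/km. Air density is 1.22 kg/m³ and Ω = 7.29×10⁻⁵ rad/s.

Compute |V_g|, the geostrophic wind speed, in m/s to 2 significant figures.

10 m/s

Coriolis parameter at 74°N:
f = 2Ω sin φ = 2 × 7.29×10⁻⁵ × sin 74° = 1.40×10⁻⁴ s⁻¹
Component geostrophic relations (x east, y north):
u_g = −(1/(fρ)) ∂P/∂y,  v_g = (1/(fρ)) ∂P/∂x
u_g = −(1.1×10⁻³)/(1.40×10⁻⁴ × 1.22) = −6.43 m/s;  v_g = (1.4×10⁻³)/(1.40×10⁻⁴ × 1.22) = 8.19 m/s
|V_g| = √(u_g² + v_g²) = 10.4 m/s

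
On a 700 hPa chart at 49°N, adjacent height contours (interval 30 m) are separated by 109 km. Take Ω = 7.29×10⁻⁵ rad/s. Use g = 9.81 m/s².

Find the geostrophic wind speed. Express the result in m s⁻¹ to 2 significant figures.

Coriolis parameter at 49°N:
f = 2Ω sin φ = 2 × 7.29×10⁻⁵ × sin 49° = 1.10×10⁻⁴ s⁻¹
Height gradient: |∂Z/∂n| = 30 m / 109000 m = 2.75×10⁻⁴
On a pressure surface, geostrophic balance gives V_g = (g/f)|∂Z/∂n|:
V_g = 9.81 × 2.75×10⁻⁴ / 1.10×10⁻⁴ = 24.5 m/s

25 m s⁻¹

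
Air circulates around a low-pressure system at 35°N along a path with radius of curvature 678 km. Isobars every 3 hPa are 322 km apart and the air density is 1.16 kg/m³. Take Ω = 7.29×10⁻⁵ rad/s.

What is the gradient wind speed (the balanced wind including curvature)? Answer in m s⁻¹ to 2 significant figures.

Coriolis parameter at 35°N:
f = 2Ω sin φ = 2 × 7.29×10⁻⁵ × sin 35° = 8.36×10⁻⁵ s⁻¹
Pressure gradient: |∂P/∂n| = 300 Pa / 322000 m = 9.32×10⁻⁴ Pa/m
Geostrophic speed: V_g = |∂P/∂n|/(fρ) = 9.32×10⁻⁴/(8.36×10⁻⁵ × 1.16) = 9.60 m/s
Around a low, centrifugal force acts outward with Coriolis, so pressure-gradient force balances both:
(1/ρ)|∂P/∂n| = fV + V²/R  →  V² + fR·V − fR·V_g = 0
With fR = 8.36×10⁻⁵ × 678×10³ m = 56.7 m/s:
V = [−fR + √((fR)² + 4 fR V_g)]/2 = [−56.7 + √(56.7² + 4×56.7×9.6)]/2 = 8.37 m/s
Subgeostrophic (V < V_g = 9.6 m/s), as expected around a low.

8.4 m s⁻¹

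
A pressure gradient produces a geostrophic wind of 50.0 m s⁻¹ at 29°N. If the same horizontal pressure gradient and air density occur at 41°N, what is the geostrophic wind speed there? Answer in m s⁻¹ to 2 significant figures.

With the same pressure gradient and density, V_g ∝ 1/f ∝ 1/sin φ.
V₂ = V₁ · sin φ₁ / sin φ₂ = 50.0 × sin 29° / sin 41°
V₂ = 50.0 × 0.4848/0.6561 = 37 m s⁻¹

37 m s⁻¹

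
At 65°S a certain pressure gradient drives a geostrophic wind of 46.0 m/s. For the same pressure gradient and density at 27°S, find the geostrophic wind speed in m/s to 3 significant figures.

91.8 m/s

With the same pressure gradient and density, V_g ∝ 1/f ∝ 1/sin φ.
V₂ = V₁ · sin φ₁ / sin φ₂ = 46.0 × sin 65° / sin 27°
V₂ = 46.0 × 0.9063/0.4540 = 91.8 m/s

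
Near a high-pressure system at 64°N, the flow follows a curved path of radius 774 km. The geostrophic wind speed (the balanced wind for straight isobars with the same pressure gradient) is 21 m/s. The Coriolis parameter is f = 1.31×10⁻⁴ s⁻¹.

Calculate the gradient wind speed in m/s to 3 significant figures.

29.7 m/s

Around a high, pressure-gradient force acts outward with centrifugal, so Coriolis balances both:
fV = (1/ρ)|∂P/∂n| + V²/R  →  V² − fR·V + fR·V_g = 0
With fR = 1.31×10⁻⁴ × 774×10³ m = 101 m/s:
V = [fR − √((fR)² − 4 fR V_g)]/2 = [101 − √(101² − 4×101×21)]/2 = 29.7 m/s
Supergeostrophic (V > V_g = 21 m/s), as expected around a high.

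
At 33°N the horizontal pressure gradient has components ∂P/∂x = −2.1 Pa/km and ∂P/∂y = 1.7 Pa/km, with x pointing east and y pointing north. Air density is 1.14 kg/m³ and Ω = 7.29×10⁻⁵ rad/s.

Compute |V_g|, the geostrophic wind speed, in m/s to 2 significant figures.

Coriolis parameter at 33°N:
f = 2Ω sin φ = 2 × 7.29×10⁻⁵ × sin 33° = 7.94×10⁻⁵ s⁻¹
Component geostrophic relations (x east, y north):
u_g = −(1/(fρ)) ∂P/∂y,  v_g = (1/(fρ)) ∂P/∂x
u_g = −(1.7×10⁻³)/(7.94×10⁻⁵ × 1.14) = −18.8 m/s;  v_g = (−2.1×10⁻³)/(7.94×10⁻⁵ × 1.14) = −23.2 m/s
|V_g| = √(u_g² + v_g²) = 29.8 m/s

30 m/s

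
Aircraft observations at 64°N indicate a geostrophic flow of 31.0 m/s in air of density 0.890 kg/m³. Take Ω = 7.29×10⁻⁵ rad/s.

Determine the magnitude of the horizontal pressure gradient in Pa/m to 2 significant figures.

Coriolis parameter at 64°N:
f = 2Ω sin φ = 2 × 7.29×10⁻⁵ × sin 64° = 1.31×10⁻⁴ s⁻¹
Geostrophic balance rearranged: |∂P/∂n| = f ρ V_g
|∂P/∂n| = 1.31×10⁻⁴ × 0.890 × 31.0 = 3.62×10⁻³ Pa/m

3.6×10⁻³ Pa/m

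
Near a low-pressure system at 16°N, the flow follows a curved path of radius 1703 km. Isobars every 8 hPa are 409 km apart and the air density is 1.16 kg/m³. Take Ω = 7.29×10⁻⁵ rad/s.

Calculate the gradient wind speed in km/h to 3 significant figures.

Coriolis parameter at 16°N:
f = 2Ω sin φ = 2 × 7.29×10⁻⁵ × sin 16° = 4.02×10⁻⁵ s⁻¹
Pressure gradient: |∂P/∂n| = 800 Pa / 409000 m = 1.96×10⁻³ Pa/m
Geostrophic speed: V_g = |∂P/∂n|/(fρ) = 1.96×10⁻³/(4.02×10⁻⁵ × 1.16) = 42.0 m/s
Around a low, centrifugal force acts outward with Coriolis, so pressure-gradient force balances both:
(1/ρ)|∂P/∂n| = fV + V²/R  →  V² + fR·V − fR·V_g = 0
With fR = 4.02×10⁻⁵ × 1703×10³ m = 68.4 m/s:
V = [−fR + √((fR)² + 4 fR V_g)]/2 = [−68.4 + √(68.4² + 4×68.4×42)]/2 = 29.4 m/s
Subgeostrophic (V < V_g = 42 m/s), as expected around a low.
Converting: 29.4 m/s × 3.6 = 106 km/h

106 km/h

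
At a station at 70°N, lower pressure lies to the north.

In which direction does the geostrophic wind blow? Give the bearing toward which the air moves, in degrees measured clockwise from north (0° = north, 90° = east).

090°

The pressure-gradient force points toward the north (bearing 000°).
Geostrophic balance: in the Northern Hemisphere the Coriolis force deflects motion to the right, so the geostrophic wind blows 90° to the right of the pressure-gradient force (low pressure on the left).
Rotating 000° by 90° clockwise gives 090° — the wind blows toward the east.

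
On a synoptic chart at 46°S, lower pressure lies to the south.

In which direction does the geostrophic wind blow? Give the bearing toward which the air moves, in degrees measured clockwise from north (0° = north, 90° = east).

The pressure-gradient force points toward the south (bearing 180°).
Geostrophic balance: in the Southern Hemisphere the Coriolis force deflects motion to the left, so the geostrophic wind blows 90° to the left of the pressure-gradient force (low pressure on the right).
Rotating 180° by 90° counterclockwise gives 090° — the wind blows toward the east.

090°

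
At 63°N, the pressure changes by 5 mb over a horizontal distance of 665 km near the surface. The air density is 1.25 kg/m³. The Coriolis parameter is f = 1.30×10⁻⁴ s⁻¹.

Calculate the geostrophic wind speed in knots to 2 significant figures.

Pressure gradient: |∂P/∂n| = 500 Pa / 665000 m = 7.52×10⁻⁴ Pa/m
Geostrophic balance (pressure-gradient force = Coriolis force):
V_g = (1/(fρ)) |∂P/∂n| = 7.52×10⁻⁴ / (1.30×10⁻⁴ × 1.25) = 4.63 m/s
Converting: 4.63 m/s × 1.944 = 9.0 knots

9.0 knots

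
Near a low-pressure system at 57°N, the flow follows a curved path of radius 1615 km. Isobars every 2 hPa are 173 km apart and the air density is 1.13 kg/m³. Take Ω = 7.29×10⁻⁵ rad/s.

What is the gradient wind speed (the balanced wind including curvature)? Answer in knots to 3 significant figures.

15.6 knots

Coriolis parameter at 57°N:
f = 2Ω sin φ = 2 × 7.29×10⁻⁵ × sin 57° = 1.22×10⁻⁴ s⁻¹
Pressure gradient: |∂P/∂n| = 200 Pa / 173000 m = 1.16×10⁻³ Pa/m
Geostrophic speed: V_g = |∂P/∂n|/(fρ) = 1.16×10⁻³/(1.22×10⁻⁴ × 1.13) = 8.37 m/s
Around a low, centrifugal force acts outward with Coriolis, so pressure-gradient force balances both:
(1/ρ)|∂P/∂n| = fV + V²/R  →  V² + fR·V − fR·V_g = 0
With fR = 1.22×10⁻⁴ × 1615×10³ m = 197 m/s:
V = [−fR + √((fR)² + 4 fR V_g)]/2 = [−197 + √(197² + 4×197×8.37)]/2 = 8.04 m/s
Subgeostrophic (V < V_g = 8.37 m/s), as expected around a low.
Converting: 8.04 m/s × 1.944 = 15.6 knots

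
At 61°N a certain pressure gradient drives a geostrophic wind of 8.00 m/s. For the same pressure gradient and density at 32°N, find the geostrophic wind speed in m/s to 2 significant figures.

With the same pressure gradient and density, V_g ∝ 1/f ∝ 1/sin φ.
V₂ = V₁ · sin φ₁ / sin φ₂ = 8.00 × sin 61° / sin 32°
V₂ = 8.00 × 0.8746/0.5299 = 13 m/s

13 m/s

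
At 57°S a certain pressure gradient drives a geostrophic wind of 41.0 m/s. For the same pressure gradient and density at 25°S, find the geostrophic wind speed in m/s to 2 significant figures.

With the same pressure gradient and density, V_g ∝ 1/f ∝ 1/sin φ.
V₂ = V₁ · sin φ₁ / sin φ₂ = 41.0 × sin 57° / sin 25°
V₂ = 41.0 × 0.8387/0.4226 = 81 m/s

81 m/s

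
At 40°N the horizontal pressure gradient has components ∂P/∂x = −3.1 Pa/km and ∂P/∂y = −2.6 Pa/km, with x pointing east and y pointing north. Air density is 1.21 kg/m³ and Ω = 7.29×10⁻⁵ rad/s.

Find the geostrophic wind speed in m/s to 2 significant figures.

36 m/s

Coriolis parameter at 40°N:
f = 2Ω sin φ = 2 × 7.29×10⁻⁵ × sin 40° = 9.37×10⁻⁵ s⁻¹
Component geostrophic relations (x east, y north):
u_g = −(1/(fρ)) ∂P/∂y,  v_g = (1/(fρ)) ∂P/∂x
u_g = −(−2.6×10⁻³)/(9.37×10⁻⁵ × 1.21) = 22.9 m/s;  v_g = (−3.1×10⁻³)/(9.37×10⁻⁵ × 1.21) = −27.3 m/s
|V_g| = √(u_g² + v_g²) = 35.7 m/s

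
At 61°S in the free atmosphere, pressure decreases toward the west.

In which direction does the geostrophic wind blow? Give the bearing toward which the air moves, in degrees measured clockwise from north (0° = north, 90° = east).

180°

The pressure-gradient force points toward the west (bearing 270°).
Geostrophic balance: in the Southern Hemisphere the Coriolis force deflects motion to the left, so the geostrophic wind blows 90° to the left of the pressure-gradient force (low pressure on the right).
Rotating 270° by 90° counterclockwise gives 180° — the wind blows toward the south.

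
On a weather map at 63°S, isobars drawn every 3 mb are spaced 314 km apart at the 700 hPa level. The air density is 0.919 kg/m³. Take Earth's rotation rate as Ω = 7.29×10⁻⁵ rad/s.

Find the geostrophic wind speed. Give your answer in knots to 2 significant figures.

16 knots

Coriolis parameter at 63°S:
f = 2Ω sin φ = 2 × 7.29×10⁻⁵ × sin 63° = 1.30×10⁻⁴ s⁻¹
Pressure gradient: |∂P/∂n| = 300 Pa / 314000 m = 9.55×10⁻⁴ Pa/m
Geostrophic balance (pressure-gradient force = Coriolis force):
V_g = (1/(fρ)) |∂P/∂n| = 9.55×10⁻⁴ / (1.30×10⁻⁴ × 0.919) = 8.00 m/s
Converting: 8.00 m/s × 1.944 = 16 knots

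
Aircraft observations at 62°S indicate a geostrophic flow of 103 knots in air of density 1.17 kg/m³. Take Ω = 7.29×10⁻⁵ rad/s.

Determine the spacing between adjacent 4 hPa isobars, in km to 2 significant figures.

Coriolis parameter at 62°S:
f = 2Ω sin φ = 2 × 7.29×10⁻⁵ × sin 62° = 1.29×10⁻⁴ s⁻¹
Wind speed in SI: 103 knots = 53.0 m/s
Geostrophic balance rearranged: |∂P/∂n| = f ρ V_g
|∂P/∂n| = 1.29×10⁻⁴ × 1.17 × 53.0 = 7.98×10⁻³ Pa/m
Isobar spacing: Δn = ΔP/|∂P/∂n| = 400 Pa / 7.98×10⁻³ Pa/m = 50119 m ≈ 50 km

50 km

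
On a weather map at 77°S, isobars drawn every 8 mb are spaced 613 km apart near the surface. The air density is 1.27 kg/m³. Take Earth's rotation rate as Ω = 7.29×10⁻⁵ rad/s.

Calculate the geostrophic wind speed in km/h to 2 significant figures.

26 km/h

Coriolis parameter at 77°S:
f = 2Ω sin φ = 2 × 7.29×10⁻⁵ × sin 77° = 1.42×10⁻⁴ s⁻¹
Pressure gradient: |∂P/∂n| = 800 Pa / 613000 m = 1.31×10⁻³ Pa/m
Geostrophic balance (pressure-gradient force = Coriolis force):
V_g = (1/(fρ)) |∂P/∂n| = 1.31×10⁻³ / (1.42×10⁻⁴ × 1.27) = 7.23 m/s
Converting: 7.23 m/s × 3.6 = 26 km/h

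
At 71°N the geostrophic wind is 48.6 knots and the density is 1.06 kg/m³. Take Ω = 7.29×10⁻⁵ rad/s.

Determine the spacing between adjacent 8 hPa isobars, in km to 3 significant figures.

Coriolis parameter at 71°N:
f = 2Ω sin φ = 2 × 7.29×10⁻⁵ × sin 71° = 1.38×10⁻⁴ s⁻¹
Wind speed in SI: 48.6 knots = 25.0 m/s
Geostrophic balance rearranged: |∂P/∂n| = f ρ V_g
|∂P/∂n| = 1.38×10⁻⁴ × 1.06 × 25.0 = 3.65×10⁻³ Pa/m
Isobar spacing: Δn = ΔP/|∂P/∂n| = 800 Pa / 3.65×10⁻³ Pa/m = 218969 m ≈ 219 km

219 km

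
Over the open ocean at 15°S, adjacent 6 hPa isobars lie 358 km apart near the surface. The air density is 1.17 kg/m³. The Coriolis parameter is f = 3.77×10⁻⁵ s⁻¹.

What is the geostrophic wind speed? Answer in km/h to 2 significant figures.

140 km/h

Pressure gradient: |∂P/∂n| = 600 Pa / 358000 m = 1.68×10⁻³ Pa/m
Geostrophic balance (pressure-gradient force = Coriolis force):
V_g = (1/(fρ)) |∂P/∂n| = 1.68×10⁻³ / (3.77×10⁻⁵ × 1.17) = 38.0 m/s
Converting: 38.0 m/s × 3.6 = 140 km/h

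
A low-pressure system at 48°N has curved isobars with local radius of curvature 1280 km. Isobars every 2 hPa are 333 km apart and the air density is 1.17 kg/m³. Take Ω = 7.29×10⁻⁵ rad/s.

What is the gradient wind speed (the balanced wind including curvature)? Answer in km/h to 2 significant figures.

17 km/h

Coriolis parameter at 48°N:
f = 2Ω sin φ = 2 × 7.29×10⁻⁵ × sin 48° = 1.08×10⁻⁴ s⁻¹
Pressure gradient: |∂P/∂n| = 200 Pa / 333000 m = 6.01×10⁻⁴ Pa/m
Geostrophic speed: V_g = |∂P/∂n|/(fρ) = 6.01×10⁻⁴/(1.08×10⁻⁴ × 1.17) = 4.74 m/s
Around a low, centrifugal force acts outward with Coriolis, so pressure-gradient force balances both:
(1/ρ)|∂P/∂n| = fV + V²/R  →  V² + fR·V − fR·V_g = 0
With fR = 1.08×10⁻⁴ × 1280×10³ m = 139 m/s:
V = [−fR + √((fR)² + 4 fR V_g)]/2 = [−139 + √(139² + 4×139×4.74)]/2 = 4.59 m/s
Subgeostrophic (V < V_g = 4.74 m/s), as expected around a low.
Converting: 4.59 m/s × 3.6 = 17 km/h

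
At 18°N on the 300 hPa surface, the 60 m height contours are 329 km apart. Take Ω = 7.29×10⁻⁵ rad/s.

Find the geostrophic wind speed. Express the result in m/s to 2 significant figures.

Coriolis parameter at 18°N:
f = 2Ω sin φ = 2 × 7.29×10⁻⁵ × sin 18° = 4.51×10⁻⁵ s⁻¹
Height gradient: |∂Z/∂n| = 60 m / 329000 m = 1.82×10⁻⁴
On a pressure surface, geostrophic balance gives V_g = (g/f)|∂Z/∂n|:
V_g = 9.81 × 1.82×10⁻⁴ / 4.51×10⁻⁵ = 39.7 m/s

40 m/s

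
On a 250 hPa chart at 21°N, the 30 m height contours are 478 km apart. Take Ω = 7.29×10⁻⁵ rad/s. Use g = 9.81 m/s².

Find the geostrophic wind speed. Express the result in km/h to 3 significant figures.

Coriolis parameter at 21°N:
f = 2Ω sin φ = 2 × 7.29×10⁻⁵ × sin 21° = 5.23×10⁻⁵ s⁻¹
Height gradient: |∂Z/∂n| = 30 m / 478000 m = 6.28×10⁻⁵
On a pressure surface, geostrophic balance gives V_g = (g/f)|∂Z/∂n|:
V_g = 9.81 × 6.28×10⁻⁵ / 5.23×10⁻⁵ = 11.8 m/s
Converting: 11.8 m/s × 3.6 = 42.4 km/h

42.4 km/h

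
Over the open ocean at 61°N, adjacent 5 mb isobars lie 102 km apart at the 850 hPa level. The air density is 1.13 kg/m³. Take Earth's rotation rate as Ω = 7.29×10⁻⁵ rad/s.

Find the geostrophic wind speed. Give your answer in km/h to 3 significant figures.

Coriolis parameter at 61°N:
f = 2Ω sin φ = 2 × 7.29×10⁻⁵ × sin 61° = 1.28×10⁻⁴ s⁻¹
Pressure gradient: |∂P/∂n| = 500 Pa / 102000 m = 4.90×10⁻³ Pa/m
Geostrophic balance (pressure-gradient force = Coriolis force):
V_g = (1/(fρ)) |∂P/∂n| = 4.90×10⁻³ / (1.28×10⁻⁴ × 1.13) = 34.0 m/s
Converting: 34.0 m/s × 3.6 = 122 km/h

122 km/h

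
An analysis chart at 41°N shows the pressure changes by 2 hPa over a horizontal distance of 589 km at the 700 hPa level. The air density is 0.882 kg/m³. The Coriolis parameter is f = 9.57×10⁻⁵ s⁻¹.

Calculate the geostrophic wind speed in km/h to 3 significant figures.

14.5 km/h

Pressure gradient: |∂P/∂n| = 200 Pa / 589000 m = 3.40×10⁻⁴ Pa/m
Geostrophic balance (pressure-gradient force = Coriolis force):
V_g = (1/(fρ)) |∂P/∂n| = 3.40×10⁻⁴ / (9.57×10⁻⁵ × 0.882) = 4.02 m/s
Converting: 4.02 m/s × 3.6 = 14.5 km/h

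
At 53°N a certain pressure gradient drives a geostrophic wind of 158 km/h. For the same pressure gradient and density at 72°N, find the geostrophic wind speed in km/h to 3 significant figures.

With the same pressure gradient and density, V_g ∝ 1/f ∝ 1/sin φ.
V₂ = V₁ · sin φ₁ / sin φ₂ = 158 × sin 53° / sin 72°
V₂ = 158 × 0.7986/0.9511 = 133 km/h

133 km/h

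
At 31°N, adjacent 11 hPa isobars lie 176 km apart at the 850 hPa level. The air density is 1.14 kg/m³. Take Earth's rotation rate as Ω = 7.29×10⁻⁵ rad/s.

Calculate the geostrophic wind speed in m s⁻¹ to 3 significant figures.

73.0 m s⁻¹

Coriolis parameter at 31°N:
f = 2Ω sin φ = 2 × 7.29×10⁻⁵ × sin 31° = 7.51×10⁻⁵ s⁻¹
Pressure gradient: |∂P/∂n| = 1100 Pa / 176000 m = 6.25×10⁻³ Pa/m
Geostrophic balance (pressure-gradient force = Coriolis force):
V_g = (1/(fρ)) |∂P/∂n| = 6.25×10⁻³ / (7.51×10⁻⁵ × 1.14) = 73.0 m/s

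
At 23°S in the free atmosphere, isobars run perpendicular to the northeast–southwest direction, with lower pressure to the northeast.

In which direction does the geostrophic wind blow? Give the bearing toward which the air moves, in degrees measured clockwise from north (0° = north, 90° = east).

The pressure-gradient force points toward the northeast (bearing 045°).
Geostrophic balance: in the Southern Hemisphere the Coriolis force deflects motion to the left, so the geostrophic wind blows 90° to the left of the pressure-gradient force (low pressure on the right).
Rotating 045° by 90° counterclockwise gives 315° — the wind blows toward the northwest.

315°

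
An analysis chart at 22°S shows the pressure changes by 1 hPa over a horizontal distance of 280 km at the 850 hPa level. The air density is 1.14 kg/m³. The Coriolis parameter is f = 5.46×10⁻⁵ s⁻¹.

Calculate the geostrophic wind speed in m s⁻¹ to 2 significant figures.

5.7 m s⁻¹

Pressure gradient: |∂P/∂n| = 100 Pa / 280000 m = 3.57×10⁻⁴ Pa/m
Geostrophic balance (pressure-gradient force = Coriolis force):
V_g = (1/(fρ)) |∂P/∂n| = 3.57×10⁻⁴ / (5.46×10⁻⁵ × 1.14) = 5.74 m/s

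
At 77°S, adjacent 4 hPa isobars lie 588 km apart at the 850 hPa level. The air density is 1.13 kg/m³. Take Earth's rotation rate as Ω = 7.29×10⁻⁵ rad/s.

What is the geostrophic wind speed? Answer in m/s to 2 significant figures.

4.2 m/s

Coriolis parameter at 77°S:
f = 2Ω sin φ = 2 × 7.29×10⁻⁵ × sin 77° = 1.42×10⁻⁴ s⁻¹
Pressure gradient: |∂P/∂n| = 400 Pa / 588000 m = 6.80×10⁻⁴ Pa/m
Geostrophic balance (pressure-gradient force = Coriolis force):
V_g = (1/(fρ)) |∂P/∂n| = 6.80×10⁻⁴ / (1.42×10⁻⁴ × 1.13) = 4.24 m/s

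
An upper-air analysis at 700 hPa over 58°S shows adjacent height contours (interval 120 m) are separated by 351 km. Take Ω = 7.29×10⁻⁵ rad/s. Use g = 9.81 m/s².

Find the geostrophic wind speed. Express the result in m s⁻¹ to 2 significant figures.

27 m s⁻¹

Coriolis parameter at 58°S:
f = 2Ω sin φ = 2 × 7.29×10⁻⁵ × sin 58° = 1.24×10⁻⁴ s⁻¹
Height gradient: |∂Z/∂n| = 120 m / 351000 m = 3.42×10⁻⁴
On a pressure surface, geostrophic balance gives V_g = (g/f)|∂Z/∂n|:
V_g = 9.81 × 3.42×10⁻⁴ / 1.24×10⁻⁴ = 27.1 m/s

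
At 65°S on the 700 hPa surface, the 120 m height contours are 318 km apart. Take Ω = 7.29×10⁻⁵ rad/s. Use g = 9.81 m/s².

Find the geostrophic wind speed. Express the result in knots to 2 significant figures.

Coriolis parameter at 65°S:
f = 2Ω sin φ = 2 × 7.29×10⁻⁵ × sin 65° = 1.32×10⁻⁴ s⁻¹
Height gradient: |∂Z/∂n| = 120 m / 318000 m = 3.77×10⁻⁴
On a pressure surface, geostrophic balance gives V_g = (g/f)|∂Z/∂n|:
V_g = 9.81 × 3.77×10⁻⁴ / 1.32×10⁻⁴ = 28.0 m/s
Converting: 28.0 m/s × 1.944 = 54 knots

54 knots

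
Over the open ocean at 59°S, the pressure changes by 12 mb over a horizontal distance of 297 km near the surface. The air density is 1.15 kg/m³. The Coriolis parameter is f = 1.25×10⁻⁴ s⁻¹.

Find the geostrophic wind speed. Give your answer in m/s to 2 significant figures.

Pressure gradient: |∂P/∂n| = 1200 Pa / 297000 m = 4.04×10⁻³ Pa/m
Geostrophic balance (pressure-gradient force = Coriolis force):
V_g = (1/(fρ)) |∂P/∂n| = 4.04×10⁻³ / (1.25×10⁻⁴ × 1.15) = 28.1 m/s

28 m/s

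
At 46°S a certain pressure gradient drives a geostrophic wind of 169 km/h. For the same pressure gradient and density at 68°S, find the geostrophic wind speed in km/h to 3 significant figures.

131 km/h

With the same pressure gradient and density, V_g ∝ 1/f ∝ 1/sin φ.
V₂ = V₁ · sin φ₁ / sin φ₂ = 169 × sin 46° / sin 68°
V₂ = 169 × 0.7193/0.9272 = 131 km/h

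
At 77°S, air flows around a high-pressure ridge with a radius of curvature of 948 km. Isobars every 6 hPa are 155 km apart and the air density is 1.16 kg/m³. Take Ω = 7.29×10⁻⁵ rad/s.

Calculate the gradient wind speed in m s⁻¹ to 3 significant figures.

Coriolis parameter at 77°S:
f = 2Ω sin φ = 2 × 7.29×10⁻⁵ × sin 77° = 1.42×10⁻⁴ s⁻¹
Pressure gradient: |∂P/∂n| = 600 Pa / 155000 m = 3.87×10⁻³ Pa/m
Geostrophic speed: V_g = |∂P/∂n|/(fρ) = 3.87×10⁻³/(1.42×10⁻⁴ × 1.16) = 23.5 m/s
Around a high, pressure-gradient force acts outward with centrifugal, so Coriolis balances both:
fV = (1/ρ)|∂P/∂n| + V²/R  →  V² − fR·V + fR·V_g = 0
With fR = 1.42×10⁻⁴ × 948×10³ m = 135 m/s:
V = [fR − √((fR)² − 4 fR V_g)]/2 = [135 − √(135² − 4×135×23.5)]/2 = 30.3 m/s
Supergeostrophic (V > V_g = 23.5 m/s), as expected around a high.

30.3 m s⁻¹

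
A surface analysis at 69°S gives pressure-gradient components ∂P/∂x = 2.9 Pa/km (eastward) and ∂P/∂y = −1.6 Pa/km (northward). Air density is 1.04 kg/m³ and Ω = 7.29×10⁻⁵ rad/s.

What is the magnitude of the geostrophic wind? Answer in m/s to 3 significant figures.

23.4 m/s

Coriolis parameter at 69°S:
f = 2Ω sin φ = 2 × 7.29×10⁻⁵ × sin 69° = 1.36×10⁻⁴ s⁻¹
In the Southern Hemisphere f is negative: f = −1.36×10⁻⁴ s⁻¹.
Component geostrophic relations (x east, y north):
u_g = −(1/(fρ)) ∂P/∂y,  v_g = (1/(fρ)) ∂P/∂x
u_g = −(−1.6×10⁻³)/(−1.36×10⁻⁴ × 1.04) = −11.3 m/s;  v_g = (2.9×10⁻³)/(−1.36×10⁻⁴ × 1.04) = −20.5 m/s
|V_g| = √(u_g² + v_g²) = 23.4 m/s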